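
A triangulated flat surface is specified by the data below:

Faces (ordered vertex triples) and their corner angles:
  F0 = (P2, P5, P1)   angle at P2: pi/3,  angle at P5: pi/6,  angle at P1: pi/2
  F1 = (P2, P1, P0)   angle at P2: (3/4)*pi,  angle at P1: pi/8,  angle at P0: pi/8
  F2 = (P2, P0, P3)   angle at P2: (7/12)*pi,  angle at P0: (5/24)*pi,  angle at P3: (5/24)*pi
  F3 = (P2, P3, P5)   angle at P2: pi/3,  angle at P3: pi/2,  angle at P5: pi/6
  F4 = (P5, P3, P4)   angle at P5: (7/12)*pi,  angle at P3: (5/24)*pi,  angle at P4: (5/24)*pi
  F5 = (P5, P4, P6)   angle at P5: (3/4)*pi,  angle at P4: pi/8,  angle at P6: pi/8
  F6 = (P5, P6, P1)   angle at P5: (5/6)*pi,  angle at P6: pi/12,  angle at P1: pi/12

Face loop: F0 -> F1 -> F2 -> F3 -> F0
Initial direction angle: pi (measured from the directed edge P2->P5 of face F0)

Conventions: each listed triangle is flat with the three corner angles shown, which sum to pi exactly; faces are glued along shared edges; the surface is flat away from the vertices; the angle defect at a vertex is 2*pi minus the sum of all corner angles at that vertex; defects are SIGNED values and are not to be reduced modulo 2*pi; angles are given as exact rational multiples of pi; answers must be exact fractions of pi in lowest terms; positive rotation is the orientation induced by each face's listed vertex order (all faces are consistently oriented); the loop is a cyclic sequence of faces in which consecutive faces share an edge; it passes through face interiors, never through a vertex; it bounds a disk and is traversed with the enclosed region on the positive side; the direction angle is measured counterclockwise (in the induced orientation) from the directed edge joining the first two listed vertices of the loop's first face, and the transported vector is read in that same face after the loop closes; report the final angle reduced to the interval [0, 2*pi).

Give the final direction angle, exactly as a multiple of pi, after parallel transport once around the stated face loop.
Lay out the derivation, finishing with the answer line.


enclosed vertex P2: corner angles sum to 2*pi, defect = 2*pi - 2*pi = 0
adding the enclosed defects to the starting angle (mod 2*pi, induced orientation) gives the holonomy
final angle = pi + 0 = pi (mod 2*pi)

Answer: final direction angle = pi


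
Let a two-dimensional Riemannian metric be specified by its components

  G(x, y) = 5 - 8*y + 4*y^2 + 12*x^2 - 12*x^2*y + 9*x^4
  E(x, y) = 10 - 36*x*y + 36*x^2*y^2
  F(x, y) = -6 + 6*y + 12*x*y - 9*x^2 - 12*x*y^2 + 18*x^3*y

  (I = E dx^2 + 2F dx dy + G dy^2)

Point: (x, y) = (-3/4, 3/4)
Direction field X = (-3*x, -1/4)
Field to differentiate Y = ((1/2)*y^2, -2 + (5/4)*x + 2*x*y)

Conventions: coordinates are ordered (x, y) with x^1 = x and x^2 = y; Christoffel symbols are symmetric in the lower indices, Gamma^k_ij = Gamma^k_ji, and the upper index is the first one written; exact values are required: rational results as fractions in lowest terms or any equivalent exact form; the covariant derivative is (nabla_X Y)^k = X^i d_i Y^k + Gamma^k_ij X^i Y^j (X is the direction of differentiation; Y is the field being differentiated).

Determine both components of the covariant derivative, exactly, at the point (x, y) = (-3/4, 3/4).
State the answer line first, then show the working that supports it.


Answer: (nabla_X Y)^x = -227859/38032, (nabla_X Y)^y = 325325/38032

E = 2665/64, F = -1785/128, G = 1481/256 at the point
E_x = -459/8, E_y = 459/8, F_x = 1233/32, F_y = 93/32, G_x = -315/16, G_y = -35/4
EG - F^2 = 11885/256;  g^inv = (256/11885) * [[1481/256, 1785/128], [1785/128, 2665/64]]
first-kind symbols [ij,l] = (1/2)(d_i g_jl + d_j g_il - d_l g_ij): [xx,x] = E_x/2 = -459/16, [xx,y] = F_x - E_y/2 = 315/32, [xy,x] = E_y/2 = 459/16, [xy,y] = G_x/2 = -315/32, [yy,x] = F_y - G_x/2 = 51/4, [yy,y] = G_y/2 = -35/8
Gamma^x_ij = (G*[ij,x] - F*[ij,y])/(EG - F^2), Gamma^y_ij = (E*[ij,y] - F*[ij,x])/(EG - F^2)
Gamma_xxx = -7344/11885, Gamma_xxy = 7344/11885, Gamma_xyy = 3264/11885, Gamma_yxx = 504/2377, Gamma_yxy = -504/2377, Gamma_yyy = -224/2377
X = (9/4, -1/4), Y = (9/32, -65/16) at the point


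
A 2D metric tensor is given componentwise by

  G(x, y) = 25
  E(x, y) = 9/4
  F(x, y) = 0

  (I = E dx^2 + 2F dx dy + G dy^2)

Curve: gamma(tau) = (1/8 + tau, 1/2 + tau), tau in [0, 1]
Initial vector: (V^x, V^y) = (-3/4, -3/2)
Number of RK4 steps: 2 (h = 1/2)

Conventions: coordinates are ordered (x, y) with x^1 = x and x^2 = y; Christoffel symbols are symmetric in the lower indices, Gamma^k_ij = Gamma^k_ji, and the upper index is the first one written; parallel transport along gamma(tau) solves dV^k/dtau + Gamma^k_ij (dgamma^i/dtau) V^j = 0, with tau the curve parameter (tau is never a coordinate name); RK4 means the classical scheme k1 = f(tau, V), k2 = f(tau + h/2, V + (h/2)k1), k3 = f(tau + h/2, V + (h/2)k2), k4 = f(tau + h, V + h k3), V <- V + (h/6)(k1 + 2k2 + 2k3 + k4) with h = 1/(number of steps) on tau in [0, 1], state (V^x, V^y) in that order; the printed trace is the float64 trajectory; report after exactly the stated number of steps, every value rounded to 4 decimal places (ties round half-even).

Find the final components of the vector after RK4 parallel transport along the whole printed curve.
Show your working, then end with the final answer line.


gamma'(tau) = (1, 1); f(tau, V)^k = -Gamma^k_ij(gamma(tau)) gamma'^i(tau) V^j; h = 1/2; intermediate values shown to 6 dp
curve data and Christoffel symbols at the stage parameters:
  tau = 0.000000: gamma = (0.125000, 0.500000), gamma' = (1.000000, 1.000000); Gamma_xxx = 0.000000, Gamma_xxy = 0.000000, Gamma_xyy = 0.000000, Gamma_yxx = 0.000000, Gamma_yxy = 0.000000, Gamma_yyy = 0.000000
  tau = 0.250000: gamma = (0.375000, 0.750000), gamma' = (1.000000, 1.000000); Gamma_xxx = 0.000000, Gamma_xxy = 0.000000, Gamma_xyy = 0.000000, Gamma_yxx = 0.000000, Gamma_yxy = 0.000000, Gamma_yyy = 0.000000
  tau = 0.500000: gamma = (0.625000, 1.000000), gamma' = (1.000000, 1.000000); Gamma_xxx = 0.000000, Gamma_xxy = 0.000000, Gamma_xyy = 0.000000, Gamma_yxx = 0.000000, Gamma_yxy = 0.000000, Gamma_yyy = 0.000000
  tau = 0.750000: gamma = (0.875000, 1.250000), gamma' = (1.000000, 1.000000); Gamma_xxx = 0.000000, Gamma_xxy = 0.000000, Gamma_xyy = 0.000000, Gamma_yxx = 0.000000, Gamma_yxy = 0.000000, Gamma_yyy = 0.000000
  tau = 1.000000: gamma = (1.125000, 1.500000), gamma' = (1.000000, 1.000000); Gamma_xxx = 0.000000, Gamma_xxy = 0.000000, Gamma_xyy = 0.000000, Gamma_yxx = 0.000000, Gamma_yxy = 0.000000, Gamma_yyy = 0.000000
step 0: V^x = -0.7500, V^y = -1.5000
step 1: k1 = (0.000000, 0.000000), k2 = (0.000000, 0.000000), k3 = (0.000000, 0.000000), k4 = (0.000000, 0.000000); V <- V + (h/6)(k1 + 2k2 + 2k3 + k4): V^x = -0.7500, V^y = -1.5000
step 2: k1 = (0.000000, 0.000000), k2 = (0.000000, 0.000000), k3 = (0.000000, 0.000000), k4 = (0.000000, 0.000000); V <- V + (h/6)(k1 + 2k2 + 2k3 + k4): V^x = -0.7500, V^y = -1.5000

Answer: V^x = -0.7500, V^y = -1.5000


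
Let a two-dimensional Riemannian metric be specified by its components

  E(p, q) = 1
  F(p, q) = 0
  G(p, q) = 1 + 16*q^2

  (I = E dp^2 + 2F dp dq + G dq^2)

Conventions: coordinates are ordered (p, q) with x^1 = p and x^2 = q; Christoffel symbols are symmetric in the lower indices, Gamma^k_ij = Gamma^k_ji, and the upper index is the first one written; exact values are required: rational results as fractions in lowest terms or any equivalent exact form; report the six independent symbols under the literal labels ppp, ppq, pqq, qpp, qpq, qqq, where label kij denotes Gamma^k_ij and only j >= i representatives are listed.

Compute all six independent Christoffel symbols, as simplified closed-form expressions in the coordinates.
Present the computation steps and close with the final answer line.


E = 1; F = 0; G = 1 + 16*q^2
Gamma^k_ij = (1/2) g^{kl} (d_i g_jl + d_j g_il - d_l g_ij), with g^inv = (1/(EG-F^2)) [[G, -F], [-F, E]]
first partials: E_p = 0, E_q = 0, F_p = 0, F_q = 0, G_p = 0, G_q = 32*q
D = EG - F^2 = 1 + 16*q^2
expanded: Gamma^p_pp = (G E_p - 2F F_p + F E_q)/(2D), Gamma^p_pq = (G E_q - F G_p)/(2D), Gamma^p_qq = (2G F_q - G G_p - F G_q)/(2D), Gamma^q_pp = (2E F_p - E E_q - F E_p)/(2D), Gamma^q_pq = (E G_p - F E_q)/(2D), Gamma^q_qq = (E G_q - 2F F_q + F G_p)/(2D); substitute and cancel common factors

Answer: Gamma_ppp = 0, Gamma_ppq = 0, Gamma_pqq = 0, Gamma_qpp = 0, Gamma_qpq = 0, Gamma_qqq = 16*q/(16*q^2 + 1)


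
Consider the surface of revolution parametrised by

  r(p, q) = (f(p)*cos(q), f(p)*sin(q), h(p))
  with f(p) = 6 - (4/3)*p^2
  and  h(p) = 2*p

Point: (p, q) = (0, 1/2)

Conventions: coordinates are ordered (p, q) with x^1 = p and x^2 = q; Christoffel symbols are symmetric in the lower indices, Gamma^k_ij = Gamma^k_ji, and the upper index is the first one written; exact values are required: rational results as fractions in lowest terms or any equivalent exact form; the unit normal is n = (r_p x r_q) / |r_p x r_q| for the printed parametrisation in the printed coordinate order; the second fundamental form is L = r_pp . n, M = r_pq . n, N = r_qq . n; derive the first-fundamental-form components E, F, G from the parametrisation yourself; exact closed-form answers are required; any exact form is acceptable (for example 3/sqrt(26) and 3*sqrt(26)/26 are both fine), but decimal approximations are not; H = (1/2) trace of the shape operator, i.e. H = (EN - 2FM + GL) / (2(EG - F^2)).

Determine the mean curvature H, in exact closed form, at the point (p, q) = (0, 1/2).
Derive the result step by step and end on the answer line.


f = 6, f' = 0, f'' = -8/3, h' = 2, h'' = 0
E = 4, F = 0, G = 36; answer radicand W^2 = 4
unnormalised second-form numerators: l = 16/3, m = 0, n = 12; L = l/sqrt(4), and similarly M = m/sqrt(W^2), N = n/sqrt(W^2)
H = (E*n - 2*F*m + G*l) / (2*(EG - F^2)*sqrt(W^2)); E*n - 2*F*m + G*l = 240, EG - F^2 = 144, so H = (5/6)/sqrt(4)

Answer: H = 5/12


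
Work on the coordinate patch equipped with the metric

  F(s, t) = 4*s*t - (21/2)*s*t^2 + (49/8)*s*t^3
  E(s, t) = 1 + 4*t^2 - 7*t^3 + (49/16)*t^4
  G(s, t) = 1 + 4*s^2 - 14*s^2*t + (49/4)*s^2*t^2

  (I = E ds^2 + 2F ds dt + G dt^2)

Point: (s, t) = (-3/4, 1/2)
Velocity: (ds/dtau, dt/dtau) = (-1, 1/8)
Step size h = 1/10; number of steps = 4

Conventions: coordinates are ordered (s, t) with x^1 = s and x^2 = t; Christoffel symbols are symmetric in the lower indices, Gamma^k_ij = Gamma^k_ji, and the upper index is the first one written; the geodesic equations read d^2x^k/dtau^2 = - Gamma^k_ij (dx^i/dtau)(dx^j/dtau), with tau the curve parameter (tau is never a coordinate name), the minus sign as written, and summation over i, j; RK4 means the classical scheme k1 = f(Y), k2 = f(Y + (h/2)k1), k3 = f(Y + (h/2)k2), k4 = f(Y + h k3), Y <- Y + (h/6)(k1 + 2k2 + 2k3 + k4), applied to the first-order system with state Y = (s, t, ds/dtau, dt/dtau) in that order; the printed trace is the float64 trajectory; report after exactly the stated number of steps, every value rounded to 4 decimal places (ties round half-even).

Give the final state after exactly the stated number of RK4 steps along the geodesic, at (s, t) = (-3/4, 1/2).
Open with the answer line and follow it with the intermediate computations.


Answer: s = -1.1500, t = 0.5500, ds/dtau = -1.0019, dt/dtau = 0.1253

f(Y) = (ds/dtau, dt/dtau, -Gamma^s_ij Y'^i Y'^j, -Gamma^t_ij Y'^i Y'^j) with the Gammas evaluated at the stage position; h = 0.100000; intermediate values shown to 6 dp
step 0: s = -0.7500, t = 0.5000, ds/dtau = -1.0000, dt/dtau = 0.1250
step 1:
  k1: at (s, t) = (-0.750000, 0.500000), (ds/dtau, dt/dtau) = (-1.000000, 0.125000); Gamma_sss = 0.000000, Gamma_sst = 0.104046, Gamma_stt = 1.092486, Gamma_tss = 0.000000, Gamma_tst = -0.034682, Gamma_ttt = -0.364162; k1 = (-1.000000, 0.125000, 0.008941, -0.002980)
  k2: at (s, t) = (-0.800000, 0.506250), (ds/dtau, dt/dtau) = (-0.999553, 0.124851); Gamma_sss = 0.000000, Gamma_sst = 0.095206, Gamma_stt = 1.168558, Gamma_tss = 0.000000, Gamma_tst = -0.030807, Gamma_ttt = -0.378128; k2 = (-0.999553, 0.124851, 0.005547, -0.001795)
  k3: at (s, t) = (-0.799978, 0.506243), (ds/dtau, dt/dtau) = (-0.999723, 0.124910); Gamma_sss = 0.000000, Gamma_sst = 0.095216, Gamma_stt = 1.168518, Gamma_tss = 0.000000, Gamma_tst = -0.030813, Gamma_ttt = -0.378149; k3 = (-0.999723, 0.124910, 0.005549, -0.001796)
  k4: at (s, t) = (-0.849972, 0.512491), (ds/dtau, dt/dtau) = (-0.999445, 0.124820); Gamma_sss = 0.000000, Gamma_sst = 0.086363, Gamma_stt = 1.245489, Gamma_tss = 0.000000, Gamma_tst = -0.026784, Gamma_ttt = -0.386267; k4 = (-0.999445, 0.124820, 0.002143, -0.000665)
  Y <- Y + (h/6)(k1 + 2k2 + 2k3 + k4): s = -0.8500, t = 0.5125, ds/dtau = -0.9994, dt/dtau = 0.1248
step 2:
  k1: at (s, t) = (-0.849967, 0.512489), (ds/dtau, dt/dtau) = (-0.999445, 0.124820); Gamma_sss = 0.000000, Gamma_sst = 0.086366, Gamma_stt = 1.245478, Gamma_tss = 0.000000, Gamma_tst = -0.026786, Gamma_ttt = -0.386274; k1 = (-0.999445, 0.124820, 0.002144, -0.000665)
  k2: at (s, t) = (-0.899939, 0.518730), (ds/dtau, dt/dtau) = (-0.999338, 0.124786); Gamma_sss = 0.000000, Gamma_sst = 0.077491, Gamma_stt = 1.323323, Gamma_tss = 0.000000, Gamma_tst = -0.022703, Gamma_ttt = -0.387697; k2 = (-0.999338, 0.124786, -0.001279, 0.000375)
  k3: at (s, t) = (-0.899934, 0.518728), (ds/dtau, dt/dtau) = (-0.999509, 0.124838); Gamma_sss = 0.000000, Gamma_sst = 0.077493, Gamma_stt = 1.323313, Gamma_tss = 0.000000, Gamma_tst = -0.022704, Gamma_ttt = -0.387705; k3 = (-0.999509, 0.124838, -0.001285, 0.000376)
  k4: at (s, t) = (-0.949918, 0.524973), (ds/dtau, dt/dtau) = (-0.999574, 0.124857); Gamma_sss = 0.000000, Gamma_sst = 0.068567, Gamma_stt = 1.402051, Gamma_tss = 0.000000, Gamma_tst = -0.018656, Gamma_ttt = -0.381483; k4 = (-0.999574, 0.124857, -0.004742, 0.001290)
  Y <- Y + (h/6)(k1 + 2k2 + 2k3 + k4): s = -0.9499, t = 0.5250, ds/dtau = -0.9996, dt/dtau = 0.1249
step 3:
  k1: at (s, t) = (-0.949912, 0.524971), (ds/dtau, dt/dtau) = (-0.999574, 0.124855); Gamma_sss = 0.000000, Gamma_sst = 0.068570, Gamma_stt = 1.402041, Gamma_tss = 0.000000, Gamma_tst = -0.018658, Gamma_ttt = -0.381492; k1 = (-0.999574, 0.124855, -0.004741, 0.001290)
  k2: at (s, t) = (-0.999891, 0.531214), (ds/dtau, dt/dtau) = (-0.999811, 0.124920); Gamma_sss = 0.000000, Gamma_sst = 0.059586, Gamma_stt = 1.481543, Gamma_tss = 0.000000, Gamma_tst = -0.014748, Gamma_ttt = -0.366702; k2 = (-0.999811, 0.124920, -0.008235, 0.002038)
  k3: at (s, t) = (-0.999902, 0.531217), (ds/dtau, dt/dtau) = (-0.999986, 0.124957); Gamma_sss = 0.000000, Gamma_sst = 0.059582, Gamma_stt = 1.481564, Gamma_tss = 0.000000, Gamma_tst = -0.014746, Gamma_ttt = -0.366682; k3 = (-0.999986, 0.124957, -0.008243, 0.002040)
  k4: at (s, t) = (-1.049910, 0.537467), (ds/dtau, dt/dtau) = (-1.000399, 0.125059); Gamma_sss = 0.000000, Gamma_sst = 0.050518, Gamma_stt = 1.561725, Gamma_tss = 0.000000, Gamma_tst = -0.011072, Gamma_ttt = -0.342286; k4 = (-1.000399, 0.125059, -0.011785, 0.002583)
  Y <- Y + (h/6)(k1 + 2k2 + 2k3 + k4): s = -1.0499, t = 0.5375, ds/dtau = -1.0004, dt/dtau = 0.1251
step 4:
  k1: at (s, t) = (-1.049905, 0.537466), (ds/dtau, dt/dtau) = (-1.000399, 0.125056); Gamma_sss = 0.000000, Gamma_sst = 0.050519, Gamma_stt = 1.561715, Gamma_tss = 0.000000, Gamma_tst = -0.011073, Gamma_ttt = -0.342295; k1 = (-1.000399, 0.125056, -0.011783, 0.002583)
  k2: at (s, t) = (-1.099925, 0.543718), (ds/dtau, dt/dtau) = (-1.000988, 0.125185); Gamma_sss = 0.000000, Gamma_sst = 0.041373, Gamma_stt = 1.642259, Gamma_tss = 0.000000, Gamma_tst = -0.007742, Gamma_ttt = -0.307307; k2 = (-1.000988, 0.125185, -0.015367, 0.002876)
  k3: at (s, t) = (-1.099954, 0.543725), (ds/dtau, dt/dtau) = (-1.001167, 0.125199); Gamma_sss = 0.000000, Gamma_sst = 0.041364, Gamma_stt = 1.642309, Gamma_tss = 0.000000, Gamma_tst = -0.007739, Gamma_ttt = -0.307253; k3 = (-1.001167, 0.125199, -0.015373, 0.002876)
  k4: at (s, t) = (-1.150021, 0.549986), (ds/dtau, dt/dtau) = (-1.001936, 0.125343); Gamma_sss = 0.000000, Gamma_sst = 0.032126, Gamma_stt = 1.722955, Gamma_tss = 0.000000, Gamma_tst = -0.004859, Gamma_ttt = -0.260606; k4 = (-1.001936, 0.125343, -0.019000, 0.002874)
  Y <- Y + (h/6)(k1 + 2k2 + 2k3 + k4): s = -1.1500, t = 0.5500, ds/dtau = -1.0019, dt/dtau = 0.1253


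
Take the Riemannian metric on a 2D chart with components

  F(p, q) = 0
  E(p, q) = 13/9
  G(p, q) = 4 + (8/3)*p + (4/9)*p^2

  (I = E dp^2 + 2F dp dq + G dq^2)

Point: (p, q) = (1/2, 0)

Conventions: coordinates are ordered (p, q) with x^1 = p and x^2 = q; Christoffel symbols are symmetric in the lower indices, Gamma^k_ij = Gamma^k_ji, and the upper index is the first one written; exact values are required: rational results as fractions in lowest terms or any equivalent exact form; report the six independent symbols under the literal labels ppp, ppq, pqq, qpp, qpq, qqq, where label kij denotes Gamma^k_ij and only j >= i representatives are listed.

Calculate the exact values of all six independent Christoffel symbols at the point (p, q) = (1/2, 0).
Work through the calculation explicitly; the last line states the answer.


E = 13/9, F = 0, G = 49/9 at the point
E_p = 0, E_q = 0, F_p = 0, F_q = 0, G_p = 28/9, G_q = 0
EG - F^2 = 637/81;  g^inv = (81/637) * [[49/9, 0], [0, 13/9]]
first-kind symbols [ij,l] = (1/2)(d_i g_jl + d_j g_il - d_l g_ij): [pp,p] = E_p/2 = 0, [pp,q] = F_p - E_q/2 = 0, [pq,p] = E_q/2 = 0, [pq,q] = G_p/2 = 14/9, [qq,p] = F_q - G_p/2 = -14/9, [qq,q] = G_q/2 = 0
Gamma^p_ij = (G*[ij,p] - F*[ij,q])/(EG - F^2), Gamma^q_ij = (E*[ij,q] - F*[ij,p])/(EG - F^2)

Answer: Gamma_ppp = 0, Gamma_ppq = 0, Gamma_pqq = -14/13, Gamma_qpp = 0, Gamma_qpq = 2/7, Gamma_qqq = 0


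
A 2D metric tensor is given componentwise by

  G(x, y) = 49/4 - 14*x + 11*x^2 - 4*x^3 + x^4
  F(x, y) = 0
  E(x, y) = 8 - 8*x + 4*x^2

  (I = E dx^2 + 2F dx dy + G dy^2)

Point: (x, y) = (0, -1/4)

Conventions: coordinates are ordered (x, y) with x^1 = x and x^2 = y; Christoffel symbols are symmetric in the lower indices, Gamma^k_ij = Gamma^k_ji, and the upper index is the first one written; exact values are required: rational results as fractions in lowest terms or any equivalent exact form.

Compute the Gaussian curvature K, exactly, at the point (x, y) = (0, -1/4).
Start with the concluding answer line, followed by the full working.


Answer: K = -1/28

E = 8, F = 0, G = 49/4, EG - F^2 = 98 at the point
E_x = -8, E_y = 0, F_x = 0, F_y = 0, G_x = -14, G_y = 0
E_yy = 0, F_xy = 0, G_xx = 22
By Brioschi, K is (det M1 - det M2) divided by (EG - F^2) squared.
M1 = [[-E_yy/2 + F_xy - G_xx/2, E_x/2, F_x - E_y/2], [F_y - G_x/2, E, F], [G_y/2, F, G]] = [[-11, -4, 0], [7, 8, 0], [0, 0, 49/4]]; det M1 = -735
M2 = [[0, E_y/2, G_x/2], [E_y/2, E, F], [G_x/2, F, G]] = [[0, 0, -7], [0, 8, 0], [-7, 0, 49/4]]; det M2 = -392
det M1 - det M2 = -343; K = -343 / (98)^2 = -1/28


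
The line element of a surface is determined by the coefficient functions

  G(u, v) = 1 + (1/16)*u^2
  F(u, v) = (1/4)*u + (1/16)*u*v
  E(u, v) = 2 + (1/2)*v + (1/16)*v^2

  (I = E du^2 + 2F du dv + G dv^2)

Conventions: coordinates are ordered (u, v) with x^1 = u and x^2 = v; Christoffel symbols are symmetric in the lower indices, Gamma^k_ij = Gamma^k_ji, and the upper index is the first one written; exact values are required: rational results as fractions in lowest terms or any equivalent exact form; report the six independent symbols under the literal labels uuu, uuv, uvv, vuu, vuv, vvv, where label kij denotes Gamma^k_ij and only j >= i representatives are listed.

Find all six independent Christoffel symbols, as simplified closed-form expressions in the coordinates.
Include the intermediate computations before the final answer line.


E = 2 + (1/2)*v + (1/16)*v^2; F = (1/4)*u + (1/16)*u*v; G = 1 + (1/16)*u^2
Gamma^k_ij = (1/2) g^{kl} (d_i g_jl + d_j g_il - d_l g_ij), with g^inv = (1/(EG-F^2)) [[G, -F], [-F, E]]
first partials: E_u = 0, E_v = 1/2 + (1/8)*v, F_u = 1/4 + (1/16)*v, F_v = (1/16)*u, G_u = (1/8)*u, G_v = 0
D = EG - F^2 = 2 + (1/2)*v + (1/16)*v^2 + (1/16)*u^2
expanded: Gamma^u_uu = (G E_u - 2F F_u + F E_v)/(2D), Gamma^u_uv = (G E_v - F G_u)/(2D), Gamma^u_vv = (2G F_v - G G_u - F G_v)/(2D), Gamma^v_uu = (2E F_u - E E_v - F E_u)/(2D), Gamma^v_uv = (E G_u - F E_v)/(2D), Gamma^v_vv = (E G_v - 2F F_v + F G_u)/(2D); substitute and cancel common factors

Answer: Gamma_uuu = 0, Gamma_uuv = (v + 4)/(u^2 + v^2 + 8*v + 32), Gamma_uvv = 0, Gamma_vuu = 0, Gamma_vuv = u/(u^2 + v^2 + 8*v + 32), Gamma_vvv = 0


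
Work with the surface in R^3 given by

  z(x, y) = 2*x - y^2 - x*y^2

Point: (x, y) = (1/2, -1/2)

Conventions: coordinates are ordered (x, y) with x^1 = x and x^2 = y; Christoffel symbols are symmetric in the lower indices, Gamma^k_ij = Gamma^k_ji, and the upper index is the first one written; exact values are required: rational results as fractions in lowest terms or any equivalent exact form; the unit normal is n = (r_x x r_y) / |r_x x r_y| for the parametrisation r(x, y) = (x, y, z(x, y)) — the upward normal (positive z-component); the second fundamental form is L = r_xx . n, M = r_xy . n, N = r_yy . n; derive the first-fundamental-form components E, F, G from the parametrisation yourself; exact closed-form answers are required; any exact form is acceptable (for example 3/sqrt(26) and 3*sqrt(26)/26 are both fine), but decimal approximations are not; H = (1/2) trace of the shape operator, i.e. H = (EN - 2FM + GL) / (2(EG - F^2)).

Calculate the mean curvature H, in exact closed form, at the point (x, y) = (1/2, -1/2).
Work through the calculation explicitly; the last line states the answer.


z_x = 7/4, z_y = 3/2, z_xx = 0, z_xy = 1, z_yy = -3
E = 65/16, F = 21/8, G = 13/4; answer radicand W^2 = 101/16
unnormalised second-form numerators: l = 0, m = 1, n = -3; L = l/sqrt(101/16), and similarly M = m/sqrt(W^2), N = n/sqrt(W^2)
H = (E*n - 2*F*m + G*l) / (2*(EG - F^2)*sqrt(W^2)); E*n - 2*F*m + G*l = -279/16, EG - F^2 = 101/16, so H = (-279/202)/sqrt(101/16)

Answer: H = -558*sqrt(101)/10201


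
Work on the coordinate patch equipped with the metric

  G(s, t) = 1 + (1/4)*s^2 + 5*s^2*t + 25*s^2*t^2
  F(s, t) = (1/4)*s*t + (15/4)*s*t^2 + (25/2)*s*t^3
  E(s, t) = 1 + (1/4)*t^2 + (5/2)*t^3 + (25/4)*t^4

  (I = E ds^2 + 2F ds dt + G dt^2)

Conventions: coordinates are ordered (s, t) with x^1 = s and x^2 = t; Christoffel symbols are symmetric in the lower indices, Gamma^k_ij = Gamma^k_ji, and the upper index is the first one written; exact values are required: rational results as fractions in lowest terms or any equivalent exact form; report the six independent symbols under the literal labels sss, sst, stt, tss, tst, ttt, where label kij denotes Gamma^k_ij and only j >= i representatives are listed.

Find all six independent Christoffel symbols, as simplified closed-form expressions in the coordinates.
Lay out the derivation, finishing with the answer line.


E = 1 + (1/4)*t^2 + (5/2)*t^3 + (25/4)*t^4; F = (1/4)*s*t + (15/4)*s*t^2 + (25/2)*s*t^3; G = 1 + (1/4)*s^2 + 5*s^2*t + 25*s^2*t^2
Gamma^k_ij = (1/2) g^{kl} (d_i g_jl + d_j g_il - d_l g_ij), with g^inv = (1/(EG-F^2)) [[G, -F], [-F, E]]
first partials: E_s = 0, E_t = (1/2)*t + (15/2)*t^2 + 25*t^3, F_s = (1/4)*t + (15/4)*t^2 + (25/2)*t^3, F_t = (1/4)*s + (15/2)*s*t + (75/2)*s*t^2, G_s = (1/2)*s + 10*s*t + 50*s*t^2, G_t = 5*s^2 + 50*s^2*t
D = EG - F^2 = 1 + (1/4)*t^2 + (1/4)*s^2 + (5/2)*t^3 + 5*s^2*t + (25/4)*t^4 + 25*s^2*t^2
expanded: Gamma^s_ss = (G E_s - 2F F_s + F E_t)/(2D), Gamma^s_st = (G E_t - F G_s)/(2D), Gamma^s_tt = (2G F_t - G G_s - F G_t)/(2D), Gamma^t_ss = (2E F_s - E E_t - F E_s)/(2D), Gamma^t_st = (E G_s - F E_t)/(2D), Gamma^t_tt = (E G_t - 2F F_t + F G_s)/(2D); substitute and cancel common factors

Answer: Gamma_sss = 0, Gamma_sst = (50*t^3 + 15*t^2 + t)/(100*s^2*t^2 + 20*s^2*t + s^2 + 25*t^4 + 10*t^3 + t^2 + 4), Gamma_stt = (50*s*t^2 + 10*s*t)/(100*s^2*t^2 + 20*s^2*t + s^2 + 25*t^4 + 10*t^3 + t^2 + 4), Gamma_tss = 0, Gamma_tst = (100*s*t^2 + 20*s*t + s)/(100*s^2*t^2 + 20*s^2*t + s^2 + 25*t^4 + 10*t^3 + t^2 + 4), Gamma_ttt = (100*s^2*t + 10*s^2)/(100*s^2*t^2 + 20*s^2*t + s^2 + 25*t^4 + 10*t^3 + t^2 + 4)


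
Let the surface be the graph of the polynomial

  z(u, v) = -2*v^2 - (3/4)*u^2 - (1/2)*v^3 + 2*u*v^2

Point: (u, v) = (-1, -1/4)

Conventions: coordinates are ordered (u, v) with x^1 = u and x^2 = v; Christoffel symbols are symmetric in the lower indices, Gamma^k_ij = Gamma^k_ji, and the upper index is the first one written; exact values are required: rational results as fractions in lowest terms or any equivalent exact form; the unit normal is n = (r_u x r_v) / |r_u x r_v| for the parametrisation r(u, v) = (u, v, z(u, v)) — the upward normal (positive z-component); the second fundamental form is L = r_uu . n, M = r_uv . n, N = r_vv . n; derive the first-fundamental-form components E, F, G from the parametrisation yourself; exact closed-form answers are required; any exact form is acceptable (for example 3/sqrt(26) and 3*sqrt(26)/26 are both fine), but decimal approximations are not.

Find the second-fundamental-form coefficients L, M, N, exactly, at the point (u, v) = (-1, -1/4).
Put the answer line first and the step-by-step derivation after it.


Answer: L = -16*sqrt(7449)/2483, M = -32*sqrt(7449)/7449, N = -232*sqrt(7449)/7449

z_u = 13/8, z_v = 61/32, z_uu = -3/2, z_uv = -1, z_vv = -29/4
E = 233/64, F = 793/256, G = 4745/1024; answer radicand W^2 = 7449/1024
unnormalised second-form numerators: l = -3/2, m = -1, n = -29/4; L = l/sqrt(7449/1024), and similarly M = m/sqrt(W^2), N = n/sqrt(W^2)


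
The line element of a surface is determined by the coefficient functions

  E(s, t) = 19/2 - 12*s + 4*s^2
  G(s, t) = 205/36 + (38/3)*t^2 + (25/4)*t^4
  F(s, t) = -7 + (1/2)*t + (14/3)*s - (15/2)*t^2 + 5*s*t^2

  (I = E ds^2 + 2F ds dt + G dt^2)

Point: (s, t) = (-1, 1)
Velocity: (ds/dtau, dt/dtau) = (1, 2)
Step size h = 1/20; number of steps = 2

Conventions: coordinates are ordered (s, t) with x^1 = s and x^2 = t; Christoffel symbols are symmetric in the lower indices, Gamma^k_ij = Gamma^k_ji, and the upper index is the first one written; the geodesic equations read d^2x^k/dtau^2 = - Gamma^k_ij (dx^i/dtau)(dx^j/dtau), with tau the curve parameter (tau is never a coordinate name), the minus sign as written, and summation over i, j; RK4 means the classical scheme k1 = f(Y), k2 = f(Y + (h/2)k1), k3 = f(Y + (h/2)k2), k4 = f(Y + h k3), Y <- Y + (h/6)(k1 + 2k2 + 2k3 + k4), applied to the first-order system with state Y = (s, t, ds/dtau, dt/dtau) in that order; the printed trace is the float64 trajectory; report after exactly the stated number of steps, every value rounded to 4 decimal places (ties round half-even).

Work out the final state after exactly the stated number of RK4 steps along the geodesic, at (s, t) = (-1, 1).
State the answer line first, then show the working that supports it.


Answer: s = -0.8962, t = 1.1833, ds/dtau = 1.0781, dt/dtau = 1.6869

f(Y) = (ds/dtau, dt/dtau, -Gamma^s_ij Y'^i Y'^j, -Gamma^t_ij Y'^i Y'^j) with the Gammas evaluated at the stage position; h = 0.050000; intermediate values shown to 6 dp
step 0: s = -1.0000, t = 1.0000, ds/dtau = 1.0000, dt/dtau = 2.0000
step 1:
  k1: at (s, t) = (-1.000000, 1.000000), (ds/dtau, dt/dtau) = (1.000000, 2.000000); Gamma_sss = -0.256896, Gamma_sst = 0.000000, Gamma_stt = -0.109098, Gamma_tss = 0.145739, Gamma_tst = 0.000000, Gamma_ttt = 0.917662; k1 = (1.000000, 2.000000, 0.693289, -3.816385)
  k2: at (s, t) = (-0.975000, 1.050000), (ds/dtau, dt/dtau) = (1.017332, 1.904590); Gamma_sss = -0.256820, Gamma_sst = 0.000000, Gamma_stt = -0.132239, Gamma_tss = 0.141025, Gamma_tst = 0.000000, Gamma_ttt = 0.899173; k2 = (1.017332, 1.904590, 0.745492, -3.407674)
  k3: at (s, t) = (-0.974567, 1.047615), (ds/dtau, dt/dtau) = (1.018637, 1.914808); Gamma_sss = -0.256920, Gamma_sst = 0.000000, Gamma_stt = -0.131178, Gamma_tss = 0.141315, Gamma_tst = 0.000000, Gamma_ttt = 0.900093; k3 = (1.018637, 1.914808, 0.747548, -3.446816)
  k4: at (s, t) = (-0.949068, 1.095740), (ds/dtau, dt/dtau) = (1.037377, 1.827659); Gamma_sss = -0.256831, Gamma_sst = 0.000000, Gamma_stt = -0.153065, Gamma_tss = 0.137043, Gamma_tst = 0.000000, Gamma_ttt = 0.882860; k4 = (1.037377, 1.827659, 0.787677, -3.096531)
  Y <- Y + (h/6)(k1 + 2k2 + 2k3 + k4): s = -0.9491, t = 1.0956, ds/dtau = 1.0372, dt/dtau = 1.8282
step 2:
  k1: at (s, t) = (-0.949089, 1.095554), (ds/dtau, dt/dtau) = (1.037225, 1.828151); Gamma_sss = -0.256836, Gamma_sst = 0.000000, Gamma_stt = -0.152983, Gamma_tss = 0.137062, Gamma_tst = 0.000000, Gamma_ttt = 0.882929; k1 = (1.037225, 1.828151, 0.787602, -3.098324)
  k2: at (s, t) = (-0.923158, 1.141258), (ds/dtau, dt/dtau) = (1.056915, 1.750693); Gamma_sss = -0.256761, Gamma_sst = 0.000000, Gamma_stt = -0.173421, Gamma_tss = 0.133259, Gamma_tst = 0.000000, Gamma_ttt = 0.867138; k2 = (1.056915, 1.750693, 0.818342, -2.806574)
  k3: at (s, t) = (-0.922666, 1.139321), (ds/dtau, dt/dtau) = (1.057684, 1.757987); Gamma_sss = -0.256858, Gamma_sst = 0.000000, Gamma_stt = -0.172609, Gamma_tss = 0.133482, Gamma_tst = 0.000000, Gamma_ttt = 0.867853; k3 = (1.057684, 1.757987, 0.820797, -2.831439)
  k4: at (s, t) = (-0.896205, 1.183453), (ds/dtau, dt/dtau) = (1.078265, 1.686579); Gamma_sss = -0.256790, Gamma_sst = 0.000000, Gamma_stt = -0.192060, Gamma_tss = 0.130018, Gamma_tst = 0.000000, Gamma_ttt = 0.853132; k4 = (1.078265, 1.686579, 0.844883, -2.577942)
  Y <- Y + (h/6)(k1 + 2k2 + 2k3 + k4): s = -0.8962, t = 1.1833, ds/dtau = 1.0781, dt/dtau = 1.6869


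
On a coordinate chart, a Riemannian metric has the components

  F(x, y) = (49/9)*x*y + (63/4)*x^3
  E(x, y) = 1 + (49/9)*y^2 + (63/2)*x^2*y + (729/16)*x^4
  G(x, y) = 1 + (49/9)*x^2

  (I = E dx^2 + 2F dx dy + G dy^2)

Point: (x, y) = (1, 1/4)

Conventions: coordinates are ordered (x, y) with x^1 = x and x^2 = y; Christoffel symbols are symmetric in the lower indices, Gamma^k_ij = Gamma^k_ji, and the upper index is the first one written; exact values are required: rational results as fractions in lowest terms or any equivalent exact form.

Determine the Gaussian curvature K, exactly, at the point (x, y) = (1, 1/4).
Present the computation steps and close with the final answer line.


E = 493/9, F = 154/9, G = 58/9, EG - F^2 = 542/9 at the point
E_x = 198, E_y = 308/9, F_x = 875/18, F_y = 49/9, G_x = 98/9, G_y = 0
E_yy = 98/9, F_xy = 49/9, G_xx = 98/9
The intrinsic route: Brioschi's K = (det M1 - det M2)/(EG - F^2)^2.
M1 = [[-E_yy/2 + F_xy - G_xx/2, E_x/2, F_x - E_y/2], [F_y - G_x/2, E, F], [G_y/2, F, G]] = [[-49/9, 99, 63/2], [0, 493/9, 154/9], [0, 154/9, 58/9]]; det M1 = -26558/81
M2 = [[0, E_y/2, G_x/2], [E_y/2, E, F], [G_x/2, F, G]] = [[0, 154/9, 49/9], [154/9, 493/9, 154/9], [49/9, 154/9, 58/9]]; det M2 = -26117/81
det M1 - det M2 = -49/9; K = -49/9 / (542/9)^2 = -441/293764

Answer: K = -441/293764


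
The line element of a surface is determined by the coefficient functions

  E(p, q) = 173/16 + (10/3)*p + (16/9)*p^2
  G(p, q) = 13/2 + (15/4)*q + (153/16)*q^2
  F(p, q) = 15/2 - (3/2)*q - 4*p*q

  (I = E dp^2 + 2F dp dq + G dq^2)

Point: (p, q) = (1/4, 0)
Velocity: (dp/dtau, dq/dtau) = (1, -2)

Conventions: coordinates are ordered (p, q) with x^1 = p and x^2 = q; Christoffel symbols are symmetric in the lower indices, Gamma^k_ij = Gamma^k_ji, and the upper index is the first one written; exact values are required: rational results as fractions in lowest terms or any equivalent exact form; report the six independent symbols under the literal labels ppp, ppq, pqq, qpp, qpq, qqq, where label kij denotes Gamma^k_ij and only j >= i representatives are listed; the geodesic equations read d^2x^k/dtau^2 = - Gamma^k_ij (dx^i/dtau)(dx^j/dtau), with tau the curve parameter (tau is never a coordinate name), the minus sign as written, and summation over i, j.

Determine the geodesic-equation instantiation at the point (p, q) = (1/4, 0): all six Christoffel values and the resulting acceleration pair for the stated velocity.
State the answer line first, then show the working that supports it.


Answer: Gamma_ppp = 3952/5809, Gamma_ppq = 0, Gamma_pqq = -8730/5809, Gamma_qpp = -4560/5809, Gamma_qpq = 0, Gamma_qqq = 46995/23236; accelerations (d^2p/dtau^2, d^2q/dtau^2) = (30968/5809, -42435/5809)

E = 1693/144, F = 15/2, G = 13/2 at the point
E_p = 38/9, E_q = 0, F_p = 0, F_q = -5/2, G_p = 0, G_q = 15/4
EG - F^2 = 5809/288;  g^inv = (288/5809) * [[13/2, -15/2], [-15/2, 1693/144]]
first-kind symbols [ij,l] = (1/2)(d_i g_jl + d_j g_il - d_l g_ij): [pp,p] = E_p/2 = 19/9, [pp,q] = F_p - E_q/2 = 0, [pq,p] = E_q/2 = 0, [pq,q] = G_p/2 = 0, [qq,p] = F_q - G_p/2 = -5/2, [qq,q] = G_q/2 = 15/8
Gamma^p_ij = (G*[ij,p] - F*[ij,q])/(EG - F^2), Gamma^q_ij = (E*[ij,q] - F*[ij,p])/(EG - F^2)
Gamma_ppp = 3952/5809, Gamma_ppq = 0, Gamma_pqq = -8730/5809, Gamma_qpp = -4560/5809, Gamma_qpq = 0, Gamma_qqq = 46995/23236
d^2p/dtau^2 = -(Gamma_ppp*(1)^2 + 2*Gamma_ppq*(1)*(-2) + Gamma_pqq*(-2)^2) = 30968/5809
d^2q/dtau^2 = -(Gamma_qpp*(1)^2 + 2*Gamma_qpq*(1)*(-2) + Gamma_qqq*(-2)^2) = -42435/5809


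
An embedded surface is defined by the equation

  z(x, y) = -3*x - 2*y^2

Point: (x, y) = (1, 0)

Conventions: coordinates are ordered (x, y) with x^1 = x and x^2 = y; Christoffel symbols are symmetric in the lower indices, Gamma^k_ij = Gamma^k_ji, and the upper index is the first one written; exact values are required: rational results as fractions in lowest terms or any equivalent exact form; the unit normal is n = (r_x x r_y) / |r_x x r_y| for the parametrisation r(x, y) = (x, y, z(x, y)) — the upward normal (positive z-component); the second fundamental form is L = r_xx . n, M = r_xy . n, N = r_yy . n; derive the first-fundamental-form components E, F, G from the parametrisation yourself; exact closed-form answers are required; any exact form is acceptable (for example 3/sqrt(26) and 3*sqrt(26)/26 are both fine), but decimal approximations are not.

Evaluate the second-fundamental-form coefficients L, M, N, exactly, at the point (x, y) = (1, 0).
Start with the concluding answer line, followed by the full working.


Answer: L = 0, M = 0, N = -2*sqrt(10)/5

z_x = -3, z_y = 0, z_xx = 0, z_xy = 0, z_yy = -4
E = 10, F = 0, G = 1; answer radicand W^2 = 10
unnormalised second-form numerators: l = 0, m = 0, n = -4; L = l/sqrt(10), and similarly M = m/sqrt(W^2), N = n/sqrt(W^2)


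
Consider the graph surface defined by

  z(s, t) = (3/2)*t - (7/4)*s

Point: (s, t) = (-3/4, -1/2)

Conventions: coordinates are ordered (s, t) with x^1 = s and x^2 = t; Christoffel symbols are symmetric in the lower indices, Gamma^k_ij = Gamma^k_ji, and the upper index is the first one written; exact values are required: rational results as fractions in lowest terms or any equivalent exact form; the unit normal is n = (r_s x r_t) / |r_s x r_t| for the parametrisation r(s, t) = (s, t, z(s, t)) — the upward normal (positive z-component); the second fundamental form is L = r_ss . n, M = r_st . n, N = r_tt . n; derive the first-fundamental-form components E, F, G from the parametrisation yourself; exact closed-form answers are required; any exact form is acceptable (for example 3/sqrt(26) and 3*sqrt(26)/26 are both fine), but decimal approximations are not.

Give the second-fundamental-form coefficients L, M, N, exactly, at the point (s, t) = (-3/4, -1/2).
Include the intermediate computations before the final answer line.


z_s = -7/4, z_t = 3/2, z_ss = 0, z_st = 0, z_tt = 0
E = 65/16, F = -21/8, G = 13/4; answer radicand W^2 = 101/16
unnormalised second-form numerators: l = 0, m = 0, n = 0; L = l/sqrt(101/16), and similarly M = m/sqrt(W^2), N = n/sqrt(W^2)

Answer: L = 0, M = 0, N = 0


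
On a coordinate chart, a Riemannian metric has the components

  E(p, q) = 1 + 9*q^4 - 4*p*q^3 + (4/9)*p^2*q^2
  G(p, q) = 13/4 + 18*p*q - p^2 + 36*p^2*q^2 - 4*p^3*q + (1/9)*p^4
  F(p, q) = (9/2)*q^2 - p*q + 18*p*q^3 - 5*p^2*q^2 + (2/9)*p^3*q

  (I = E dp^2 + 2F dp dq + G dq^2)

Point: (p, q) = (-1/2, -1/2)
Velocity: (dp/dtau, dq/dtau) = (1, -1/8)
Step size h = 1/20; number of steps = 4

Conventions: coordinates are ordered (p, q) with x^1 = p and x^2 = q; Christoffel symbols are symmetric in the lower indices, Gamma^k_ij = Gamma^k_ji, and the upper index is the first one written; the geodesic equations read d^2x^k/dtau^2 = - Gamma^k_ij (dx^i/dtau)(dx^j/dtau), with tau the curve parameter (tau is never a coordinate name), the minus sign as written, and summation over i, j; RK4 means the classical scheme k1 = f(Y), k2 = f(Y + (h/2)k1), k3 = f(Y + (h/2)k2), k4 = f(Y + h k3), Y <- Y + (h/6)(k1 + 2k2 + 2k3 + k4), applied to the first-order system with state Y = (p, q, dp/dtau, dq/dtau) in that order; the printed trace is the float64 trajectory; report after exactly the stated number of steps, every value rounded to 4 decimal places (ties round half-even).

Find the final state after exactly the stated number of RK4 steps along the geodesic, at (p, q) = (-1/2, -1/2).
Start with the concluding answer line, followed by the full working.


Answer: p = -0.3016, q = -0.5317, dp/dtau = 0.9817, dq/dtau = -0.1979

f(Y) = (dp/dtau, dq/dtau, -Gamma^p_ij Y'^i Y'^j, -Gamma^q_ij Y'^i Y'^j) with the Gammas evaluated at the stage position; h = 0.050000; intermediate values shown to 6 dp
step 0: p = -0.5000, q = -0.5000, dp/dtau = 1.0000, dq/dtau = -0.1250
step 1:
  k1: at (p, q) = (-0.500000, -0.500000), (dp/dtau, dq/dtau) = (1.000000, -0.125000); Gamma_ppp = 0.019746, Gamma_ppq = -0.157969, Gamma_pqq = -0.177715, Gamma_qpp = 0.098731, Gamma_qpq = -0.789845, Gamma_qqq = -0.888575; k1 = (1.000000, -0.125000, -0.056462, -0.282308)
  k2: at (p, q) = (-0.475000, -0.503125), (dp/dtau, dq/dtau) = (0.998588, -0.132058); Gamma_ppp = 0.021115, Gamma_ppq = -0.170104, Gamma_pqq = -0.179415, Gamma_qpp = 0.100591, Gamma_qpq = -0.810348, Gamma_qqq = -0.854708; k2 = (0.998588, -0.132058, -0.062791, -0.299125)
  k3: at (p, q) = (-0.475035, -0.503301), (dp/dtau, dq/dtau) = (0.998430, -0.132478); Gamma_ppp = 0.021130, Gamma_ppq = -0.170230, Gamma_pqq = -0.179493, Gamma_qpp = 0.100605, Gamma_qpq = -0.810490, Gamma_qqq = -0.854593; k3 = (0.998430, -0.132478, -0.062946, -0.299698)
  k4: at (p, q) = (-0.450078, -0.506624), (dp/dtau, dq/dtau) = (0.996853, -0.139985); Gamma_ppp = 0.022625, Gamma_ppq = -0.183529, Gamma_pqq = -0.180901, Gamma_qpp = 0.102534, Gamma_qpq = -0.831713, Gamma_qqq = -0.819807; k4 = (0.996853, -0.139985, -0.070159, -0.317946)
  Y <- Y + (h/6)(k1 + 2k2 + 2k3 + k4): p = -0.4501, q = -0.5066, dp/dtau = 0.9968, dq/dtau = -0.1400
step 2:
  k1: at (p, q) = (-0.450076, -0.506617), (dp/dtau, dq/dtau) = (0.996849, -0.139982); Gamma_ppp = 0.022625, Gamma_ppq = -0.183524, Gamma_pqq = -0.180898, Gamma_qpp = 0.102533, Gamma_qpq = -0.831709, Gamma_qqq = -0.819809; k1 = (0.996849, -0.139982, -0.070156, -0.317939)
  k2: at (p, q) = (-0.425155, -0.510117), (dp/dtau, dq/dtau) = (0.995095, -0.147931); Gamma_ppp = 0.024256, Gamma_ppq = -0.198092, Gamma_pqq = -0.181948, Gamma_qpp = 0.104528, Gamma_qpq = -0.853636, Gamma_qqq = -0.784068; k2 = (0.995095, -0.147931, -0.078358, -0.337667)
  k3: at (p, q) = (-0.425199, -0.510315), (dp/dtau, dq/dtau) = (0.994890, -0.148424); Gamma_ppp = 0.024275, Gamma_ppq = -0.198250, Gamma_pqq = -0.182036, Gamma_qpp = 0.104545, Gamma_qpq = -0.853794, Gamma_qqq = -0.783966; k3 = (0.994890, -0.148424, -0.078567, -0.338361)
  k4: at (p, q) = (-0.400331, -0.514038), (dp/dtau, dq/dtau) = (0.992921, -0.156901); Gamma_ppp = 0.026063, Gamma_ppq = -0.214272, Gamma_pqq = -0.182682, Gamma_qpp = 0.106608, Gamma_qpq = -0.876447, Gamma_qqq = -0.747234; k4 = (0.992921, -0.156901, -0.087961, -0.359792)
  Y <- Y + (h/6)(k1 + 2k2 + 2k3 + k4): p = -0.4003, q = -0.5140, dp/dtau = 0.9929, dq/dtau = -0.1569
step 3:
  k1: at (p, q) = (-0.400328, -0.514030), (dp/dtau, dq/dtau) = (0.992916, -0.156897); Gamma_ppp = 0.026063, Gamma_ppq = -0.214266, Gamma_pqq = -0.182678, Gamma_qpp = 0.106608, Gamma_qpq = -0.876441, Gamma_qqq = -0.747236; k1 = (0.992916, -0.156897, -0.087957, -0.359782)
  k2: at (p, q) = (-0.375505, -0.517953), (dp/dtau, dq/dtau) = (0.990717, -0.165892); Gamma_ppp = 0.028021, Gamma_ppq = -0.231873, Gamma_pqq = -0.182831, Gamma_qpp = 0.108735, Gamma_qpq = -0.899782, Gamma_qqq = -0.709474; k2 = (0.990717, -0.165892, -0.098689, -0.382962)
  k3: at (p, q) = (-0.375560, -0.518178), (dp/dtau, dq/dtau) = (0.990449, -0.166471); Gamma_ppp = 0.028044, Gamma_ppq = -0.232074, Gamma_pqq = -0.182932, Gamma_qpp = 0.108753, Gamma_qpq = -0.899956, Gamma_qqq = -0.709389; k3 = (0.990449, -0.166471, -0.098971, -0.383798)
  k4: at (p, q) = (-0.350806, -0.522354), (dp/dtau, dq/dtau) = (0.987968, -0.176087); Gamma_ppp = 0.030198, Gamma_ppq = -0.251504, Gamma_pqq = -0.182527, Gamma_qpp = 0.110943, Gamma_qpq = -0.923981, Gamma_qqq = -0.670572; k4 = (0.987968, -0.176087, -0.111324, -0.408985)
  Y <- Y + (h/6)(k1 + 2k2 + 2k3 + k4): p = -0.3508, q = -0.5223, dp/dtau = 0.9880, dq/dtau = -0.1761
step 4:
  k1: at (p, q) = (-0.350801, -0.522345), (dp/dtau, dq/dtau) = (0.987961, -0.176083); Gamma_ppp = 0.030197, Gamma_ppq = -0.251496, Gamma_pqq = -0.182522, Gamma_qpp = 0.110943, Gamma_qpq = -0.923976, Gamma_qqq = -0.670571; k1 = (0.987961, -0.176083, -0.111318, -0.408972)
  k2: at (p, q) = (-0.326102, -0.526747), (dp/dtau, dq/dtau) = (0.985178, -0.186307); Gamma_ppp = 0.032564, Gamma_ppq = -0.272919, Gamma_pqq = -0.181441, Gamma_qpp = 0.113188, Gamma_qpq = -0.948617, Gamma_qqq = -0.630658; k2 = (0.985178, -0.186307, -0.125494, -0.436197)
  k3: at (p, q) = (-0.326172, -0.527002), (dp/dtau, dq/dtau) = (0.984824, -0.186988); Gamma_ppp = 0.032594, Gamma_ppq = -0.273172, Gamma_pqq = -0.181557, Gamma_qpp = 0.113208, Gamma_qpq = -0.948805, Gamma_qqq = -0.630599; k3 = (0.984824, -0.186988, -0.125874, -0.437195)
  k4: at (p, q) = (-0.301560, -0.531694), (dp/dtau, dq/dtau) = (0.981667, -0.197943); Gamma_ppp = 0.035206, Gamma_ppq = -0.296887, Gamma_pqq = -0.179710, Gamma_qpp = 0.115503, Gamma_qpq = -0.974015, Gamma_qqq = -0.589585; k4 = (0.981667, -0.197943, -0.142264, -0.466735)
  Y <- Y + (h/6)(k1 + 2k2 + 2k3 + k4): p = -0.3016, q = -0.5317, dp/dtau = 0.9817, dq/dtau = -0.1979
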